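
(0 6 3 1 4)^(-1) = (0 4 1 3 6)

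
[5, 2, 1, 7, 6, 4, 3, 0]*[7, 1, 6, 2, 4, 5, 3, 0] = [5, 6, 1, 0, 3, 4, 2, 7]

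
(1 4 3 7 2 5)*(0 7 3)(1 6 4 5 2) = (0 7 1 5 6 4)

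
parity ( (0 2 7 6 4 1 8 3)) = odd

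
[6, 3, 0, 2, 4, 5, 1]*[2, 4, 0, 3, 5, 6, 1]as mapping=[0→1, 1→3, 2→2, 3→0, 4→5, 5→6, 6→4]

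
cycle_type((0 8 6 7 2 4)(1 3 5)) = 3.6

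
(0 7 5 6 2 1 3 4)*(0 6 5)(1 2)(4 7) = (0 4 6 1 3 7)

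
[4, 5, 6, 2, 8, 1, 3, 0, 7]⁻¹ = [7, 5, 3, 6, 0, 1, 2, 8, 4]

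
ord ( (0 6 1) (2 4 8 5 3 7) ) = 6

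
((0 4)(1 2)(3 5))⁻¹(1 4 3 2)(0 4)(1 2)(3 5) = (0 5 1 2)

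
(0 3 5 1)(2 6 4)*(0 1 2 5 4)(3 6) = (0 6)(2 3 4 5)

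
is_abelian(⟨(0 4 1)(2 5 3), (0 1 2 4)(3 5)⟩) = no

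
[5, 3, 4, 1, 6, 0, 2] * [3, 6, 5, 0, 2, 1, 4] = [1, 0, 2, 6, 4, 3, 5]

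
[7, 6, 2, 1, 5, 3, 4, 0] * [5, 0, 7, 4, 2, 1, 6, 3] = [3, 6, 7, 0, 1, 4, 2, 5]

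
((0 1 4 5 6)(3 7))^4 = (0 6 5 4 1)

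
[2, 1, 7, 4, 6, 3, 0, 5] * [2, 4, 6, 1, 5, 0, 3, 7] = [6, 4, 7, 5, 3, 1, 2, 0]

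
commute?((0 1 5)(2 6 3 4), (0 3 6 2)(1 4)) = no:(0 1 5)(2 6 3 4)*(0 3 6 2)(1 4) = (0 4)(1 5 3), (0 3 6 2)(1 4)*(0 1 5)(2 6 3 4) = (0 4 5)(1 2)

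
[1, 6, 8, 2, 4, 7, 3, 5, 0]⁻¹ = [8, 0, 3, 6, 4, 7, 1, 5, 2]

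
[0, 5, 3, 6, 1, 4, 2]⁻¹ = [0, 4, 6, 2, 5, 1, 3]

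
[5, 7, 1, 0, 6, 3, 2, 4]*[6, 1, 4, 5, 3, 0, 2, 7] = [0, 7, 1, 6, 2, 5, 4, 3]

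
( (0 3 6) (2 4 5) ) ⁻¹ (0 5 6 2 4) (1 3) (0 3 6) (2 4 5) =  (0 4 5 3 2) (1 6) 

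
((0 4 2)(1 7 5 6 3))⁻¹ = (0 2 4)(1 3 6 5 7)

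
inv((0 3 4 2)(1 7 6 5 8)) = (0 2 4 3)(1 8 5 6 7)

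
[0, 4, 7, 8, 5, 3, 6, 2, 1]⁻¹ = [0, 8, 7, 5, 1, 4, 6, 2, 3]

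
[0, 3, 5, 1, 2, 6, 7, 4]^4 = [0, 1, 4, 3, 7, 2, 5, 6]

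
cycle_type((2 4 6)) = 3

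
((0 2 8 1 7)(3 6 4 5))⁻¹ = (0 7 1 8 2)(3 5 4 6)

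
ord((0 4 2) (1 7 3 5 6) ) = 15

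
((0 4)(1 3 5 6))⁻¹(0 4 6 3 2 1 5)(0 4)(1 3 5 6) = (0 1 5 2 3 6 4)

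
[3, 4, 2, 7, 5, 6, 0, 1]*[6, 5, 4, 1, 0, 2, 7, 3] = [1, 0, 4, 3, 2, 7, 6, 5]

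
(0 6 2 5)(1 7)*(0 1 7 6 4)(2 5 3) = (0 4)(1 6 5)(2 3)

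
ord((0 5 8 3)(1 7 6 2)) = 4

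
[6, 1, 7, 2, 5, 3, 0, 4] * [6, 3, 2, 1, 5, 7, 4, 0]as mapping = [0→4, 1→3, 2→0, 3→2, 4→7, 5→1, 6→6, 7→5]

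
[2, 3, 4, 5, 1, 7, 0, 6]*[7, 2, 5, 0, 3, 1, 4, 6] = [5, 0, 3, 1, 2, 6, 7, 4]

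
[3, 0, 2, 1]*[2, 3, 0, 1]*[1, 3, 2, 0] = [3, 2, 1, 0]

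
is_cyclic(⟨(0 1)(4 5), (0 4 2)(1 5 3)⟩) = no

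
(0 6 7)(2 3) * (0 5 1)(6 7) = (0 7 5 1)(2 3)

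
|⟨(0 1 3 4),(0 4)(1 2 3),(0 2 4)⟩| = 120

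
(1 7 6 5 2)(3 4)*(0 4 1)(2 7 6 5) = (0 4 3 1 6 2)(5 7)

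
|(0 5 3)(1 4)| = 6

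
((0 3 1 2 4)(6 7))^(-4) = (0 3 1 2 4)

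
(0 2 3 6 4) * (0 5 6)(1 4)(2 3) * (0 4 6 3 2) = (0 2)(1 6)(3 4 5)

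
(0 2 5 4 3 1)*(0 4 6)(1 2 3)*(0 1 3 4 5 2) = (0 4 3)(1 5 6)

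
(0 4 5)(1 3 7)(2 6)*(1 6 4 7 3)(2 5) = (0 7 6 5)(2 4)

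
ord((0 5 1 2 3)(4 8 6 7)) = 20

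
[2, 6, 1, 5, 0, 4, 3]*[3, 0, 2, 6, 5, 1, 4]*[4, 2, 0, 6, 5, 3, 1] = [0, 5, 4, 2, 6, 3, 1]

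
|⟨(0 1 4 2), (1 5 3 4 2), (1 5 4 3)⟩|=720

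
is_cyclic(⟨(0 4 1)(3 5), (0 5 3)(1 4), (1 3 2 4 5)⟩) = no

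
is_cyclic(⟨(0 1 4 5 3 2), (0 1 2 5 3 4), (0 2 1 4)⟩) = no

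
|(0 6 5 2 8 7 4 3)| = 8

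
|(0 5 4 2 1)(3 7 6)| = 15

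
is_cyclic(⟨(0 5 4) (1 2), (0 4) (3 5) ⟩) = no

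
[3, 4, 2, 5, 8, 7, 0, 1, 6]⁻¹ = [6, 7, 2, 0, 1, 3, 8, 5, 4]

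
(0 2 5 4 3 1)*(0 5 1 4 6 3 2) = (1 5 6 3 4 2)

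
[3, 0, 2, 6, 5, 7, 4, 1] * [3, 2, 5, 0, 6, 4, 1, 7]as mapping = [0→0, 1→3, 2→5, 3→1, 4→4, 5→7, 6→6, 7→2]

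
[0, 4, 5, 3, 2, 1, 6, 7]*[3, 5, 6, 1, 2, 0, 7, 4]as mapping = [0→3, 1→2, 2→0, 3→1, 4→6, 5→5, 6→7, 7→4]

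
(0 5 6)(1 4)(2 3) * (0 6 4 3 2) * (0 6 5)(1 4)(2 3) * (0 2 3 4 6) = (0 2 4 6 5 1 3)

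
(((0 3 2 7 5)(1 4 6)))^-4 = (0 3 2 7 5)(1 6 4)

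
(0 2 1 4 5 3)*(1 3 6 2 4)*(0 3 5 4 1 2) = (0 1 2 5 6)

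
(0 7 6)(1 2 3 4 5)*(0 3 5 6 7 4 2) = (0 4 6 3 2 5 1)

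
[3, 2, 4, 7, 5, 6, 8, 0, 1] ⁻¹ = [7, 8, 1, 0, 2, 4, 5, 3, 6] 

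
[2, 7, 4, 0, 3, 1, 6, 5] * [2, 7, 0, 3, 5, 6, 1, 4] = [0, 4, 5, 2, 3, 7, 1, 6]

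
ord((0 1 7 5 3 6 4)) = 7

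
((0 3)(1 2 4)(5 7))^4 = (1 2 4)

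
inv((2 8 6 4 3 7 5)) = (2 5 7 3 4 6 8)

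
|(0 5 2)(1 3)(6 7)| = 6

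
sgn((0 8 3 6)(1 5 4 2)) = 1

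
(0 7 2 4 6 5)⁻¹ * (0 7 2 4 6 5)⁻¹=(0 6 2)(4 7 5)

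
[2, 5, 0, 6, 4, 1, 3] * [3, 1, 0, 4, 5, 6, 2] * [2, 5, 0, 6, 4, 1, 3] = [2, 3, 6, 0, 1, 5, 4]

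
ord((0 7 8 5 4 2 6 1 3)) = 9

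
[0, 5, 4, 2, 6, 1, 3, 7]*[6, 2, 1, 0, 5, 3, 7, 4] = [6, 3, 5, 1, 7, 2, 0, 4]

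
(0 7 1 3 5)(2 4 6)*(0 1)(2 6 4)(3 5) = (0 7)(1 5)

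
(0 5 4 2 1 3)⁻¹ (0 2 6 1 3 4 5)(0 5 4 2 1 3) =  (0 2 4 5 1 6 3)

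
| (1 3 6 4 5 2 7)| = 7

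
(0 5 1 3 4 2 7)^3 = (0 3 7 1 2 5 4)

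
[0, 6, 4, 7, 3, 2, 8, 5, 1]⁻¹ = [0, 8, 5, 4, 2, 7, 1, 3, 6]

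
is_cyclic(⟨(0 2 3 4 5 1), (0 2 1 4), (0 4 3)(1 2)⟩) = no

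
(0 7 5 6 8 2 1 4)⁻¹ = (0 4 1 2 8 6 5 7)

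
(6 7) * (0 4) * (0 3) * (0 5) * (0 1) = (0 4 3 5 1)(6 7)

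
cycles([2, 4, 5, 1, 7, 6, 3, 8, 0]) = (0 2 5 6 3 1 4 7 8)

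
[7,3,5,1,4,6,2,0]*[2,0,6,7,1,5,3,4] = [4,7,5,0,1,3,6,2]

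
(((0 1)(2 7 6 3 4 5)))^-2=(2 4 6)(3 7 5)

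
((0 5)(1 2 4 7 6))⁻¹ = (0 5)(1 6 7 4 2)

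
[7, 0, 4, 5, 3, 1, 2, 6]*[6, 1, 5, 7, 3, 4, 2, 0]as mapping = [0→0, 1→6, 2→3, 3→4, 4→7, 5→1, 6→5, 7→2]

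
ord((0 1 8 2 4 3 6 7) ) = 8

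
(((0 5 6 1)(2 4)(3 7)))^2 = (0 6)(1 5)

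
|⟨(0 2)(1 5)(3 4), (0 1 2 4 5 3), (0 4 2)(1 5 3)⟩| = 720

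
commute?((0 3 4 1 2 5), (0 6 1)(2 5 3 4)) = no:(0 3 4 1 2 5) * (0 6 1)(2 5 3 4) = (0 4)(1 5 6)(2 3), (0 6 1)(2 5 3 4) * (0 3 4 1 2 5) = (0 6 2)(1 3)(4 5)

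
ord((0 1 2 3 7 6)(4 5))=6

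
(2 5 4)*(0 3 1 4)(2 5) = (0 3 1 4 5)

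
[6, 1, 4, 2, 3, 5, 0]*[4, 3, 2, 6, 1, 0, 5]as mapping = [0→5, 1→3, 2→1, 3→2, 4→6, 5→0, 6→4]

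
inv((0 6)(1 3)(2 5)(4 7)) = (0 6)(1 3)(2 5)(4 7)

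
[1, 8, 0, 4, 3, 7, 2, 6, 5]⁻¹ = [2, 0, 6, 4, 3, 8, 7, 5, 1]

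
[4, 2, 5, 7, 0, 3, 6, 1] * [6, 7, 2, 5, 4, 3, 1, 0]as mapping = [0→4, 1→2, 2→3, 3→0, 4→6, 5→5, 6→1, 7→7]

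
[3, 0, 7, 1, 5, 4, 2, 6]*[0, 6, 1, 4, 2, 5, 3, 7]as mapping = [0→4, 1→0, 2→7, 3→6, 4→5, 5→2, 6→1, 7→3]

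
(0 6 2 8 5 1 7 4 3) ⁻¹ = (0 3 4 7 1 5 8 2 6) 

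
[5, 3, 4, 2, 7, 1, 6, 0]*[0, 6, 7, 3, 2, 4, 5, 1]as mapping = [0→4, 1→3, 2→2, 3→7, 4→1, 5→6, 6→5, 7→0]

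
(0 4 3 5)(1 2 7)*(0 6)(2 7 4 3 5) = (0 3 2 4 5 6)(1 7)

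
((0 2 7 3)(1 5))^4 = ()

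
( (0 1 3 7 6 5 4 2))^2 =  (0 3 6 4)(1 7 5 2)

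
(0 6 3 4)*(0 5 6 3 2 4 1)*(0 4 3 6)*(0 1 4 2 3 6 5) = (0 5 1 2 6 3 4)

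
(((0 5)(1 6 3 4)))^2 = (1 3)(4 6)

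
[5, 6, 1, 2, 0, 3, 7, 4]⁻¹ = [4, 2, 3, 5, 7, 0, 1, 6]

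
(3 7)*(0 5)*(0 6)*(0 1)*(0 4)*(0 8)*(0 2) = (0 5 6 1 4 8 2)(3 7)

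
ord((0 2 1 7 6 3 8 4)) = 8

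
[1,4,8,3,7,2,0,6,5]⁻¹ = [6,0,5,3,1,8,7,4,2]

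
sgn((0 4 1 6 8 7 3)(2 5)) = -1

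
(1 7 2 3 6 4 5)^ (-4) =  (1 3 5 2 4 7 6)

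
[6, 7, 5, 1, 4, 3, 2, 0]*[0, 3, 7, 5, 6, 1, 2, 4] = [2, 4, 1, 3, 6, 5, 7, 0] 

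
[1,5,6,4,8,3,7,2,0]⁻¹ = [8,0,7,5,3,1,2,6,4]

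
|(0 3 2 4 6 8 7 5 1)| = 9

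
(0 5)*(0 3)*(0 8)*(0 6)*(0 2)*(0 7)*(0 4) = (0 5 3 8 6 2 7 4)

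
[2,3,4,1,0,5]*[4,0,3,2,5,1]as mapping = [0→3,1→2,2→5,3→0,4→4,5→1]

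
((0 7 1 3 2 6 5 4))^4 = (0 2)(1 5)(3 4)(6 7)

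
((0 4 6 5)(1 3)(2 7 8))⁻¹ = (0 5 6 4)(1 3)(2 8 7)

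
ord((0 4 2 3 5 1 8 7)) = 8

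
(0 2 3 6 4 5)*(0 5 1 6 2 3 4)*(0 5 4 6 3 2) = (0 2 6 5 4 1 3) 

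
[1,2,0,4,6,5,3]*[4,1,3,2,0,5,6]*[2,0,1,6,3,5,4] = [0,6,3,2,4,5,1]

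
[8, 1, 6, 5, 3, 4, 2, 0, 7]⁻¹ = [7, 1, 6, 4, 5, 3, 2, 8, 0]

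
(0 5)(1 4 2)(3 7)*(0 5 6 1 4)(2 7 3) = (0 6 1)(2 4 7)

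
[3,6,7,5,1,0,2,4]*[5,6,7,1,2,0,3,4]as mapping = [0→1,1→3,2→4,3→0,4→6,5→5,6→7,7→2]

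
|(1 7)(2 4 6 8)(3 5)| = 4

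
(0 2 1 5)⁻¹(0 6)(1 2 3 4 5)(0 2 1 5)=(0 5 1 3 4)(2 6)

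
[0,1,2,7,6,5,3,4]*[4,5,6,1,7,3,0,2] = [4,5,6,2,0,3,1,7]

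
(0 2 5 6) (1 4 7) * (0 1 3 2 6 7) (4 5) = (0 6 1 5 7 3 2 4) 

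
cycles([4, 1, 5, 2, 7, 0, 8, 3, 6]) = (0 4 7 3 2 5)(6 8)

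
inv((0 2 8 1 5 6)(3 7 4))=(0 6 5 1 8 2)(3 4 7)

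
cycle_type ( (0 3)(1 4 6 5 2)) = 2.5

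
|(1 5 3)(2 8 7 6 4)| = 15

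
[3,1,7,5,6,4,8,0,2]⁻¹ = [7,1,8,0,5,3,4,2,6]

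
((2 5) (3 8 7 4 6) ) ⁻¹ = (2 5) (3 6 4 7 8) 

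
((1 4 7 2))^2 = (1 7)(2 4)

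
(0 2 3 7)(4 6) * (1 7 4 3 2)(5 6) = (0 1 7)(3 4 5 6)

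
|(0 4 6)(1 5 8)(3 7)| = 6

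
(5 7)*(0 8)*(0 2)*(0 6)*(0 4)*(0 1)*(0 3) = (0 8 2 6 4 1 3)(5 7)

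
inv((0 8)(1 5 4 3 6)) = (0 8)(1 6 3 4 5)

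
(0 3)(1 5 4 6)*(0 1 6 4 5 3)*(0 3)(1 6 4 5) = (0 3 6 4 5 1)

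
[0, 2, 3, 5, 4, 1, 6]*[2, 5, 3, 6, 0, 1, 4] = [2, 3, 6, 1, 0, 5, 4]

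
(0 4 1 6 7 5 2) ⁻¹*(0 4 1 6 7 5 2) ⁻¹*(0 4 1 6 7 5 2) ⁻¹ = (0 7 4 5 1 2 6) 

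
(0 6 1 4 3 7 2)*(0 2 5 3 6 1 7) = (0 1 4 6 7 5 3)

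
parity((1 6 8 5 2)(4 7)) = odd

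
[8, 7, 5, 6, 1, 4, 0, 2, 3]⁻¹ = [6, 4, 7, 8, 5, 2, 3, 1, 0]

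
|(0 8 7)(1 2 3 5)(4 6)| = 12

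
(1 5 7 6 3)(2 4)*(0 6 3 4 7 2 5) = (0 6 4 5 2 7 3 1)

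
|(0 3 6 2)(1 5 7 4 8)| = 20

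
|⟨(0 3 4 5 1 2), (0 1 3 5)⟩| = 720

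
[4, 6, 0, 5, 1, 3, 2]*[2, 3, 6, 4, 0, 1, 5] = [0, 5, 2, 1, 3, 4, 6]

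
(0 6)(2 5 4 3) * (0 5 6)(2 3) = (2 6 5 4)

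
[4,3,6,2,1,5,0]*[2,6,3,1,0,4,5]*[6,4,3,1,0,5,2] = [6,4,5,1,2,0,3]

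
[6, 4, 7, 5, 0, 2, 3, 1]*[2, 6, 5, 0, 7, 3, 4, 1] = [4, 7, 1, 3, 2, 5, 0, 6]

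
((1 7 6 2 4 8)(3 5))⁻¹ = (1 8 4 2 6 7)(3 5)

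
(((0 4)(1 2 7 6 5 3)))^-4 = (1 7 5)(2 6 3)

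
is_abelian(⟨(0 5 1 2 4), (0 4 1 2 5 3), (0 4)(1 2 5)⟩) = no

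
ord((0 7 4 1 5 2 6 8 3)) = 9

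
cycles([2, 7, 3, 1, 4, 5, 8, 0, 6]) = (0 2 3 1 7)(6 8)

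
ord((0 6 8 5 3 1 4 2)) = 8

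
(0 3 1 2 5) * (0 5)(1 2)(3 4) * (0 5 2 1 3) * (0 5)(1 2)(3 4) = (0 3 2)(1 4 5)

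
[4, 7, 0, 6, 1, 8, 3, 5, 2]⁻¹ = [2, 4, 8, 6, 0, 7, 3, 1, 5]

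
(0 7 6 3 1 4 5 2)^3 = (0 3 5 7 1 2 6 4)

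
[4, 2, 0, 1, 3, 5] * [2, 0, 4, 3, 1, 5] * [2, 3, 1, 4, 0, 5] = [3, 0, 1, 2, 4, 5]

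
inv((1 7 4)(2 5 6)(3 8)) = (1 4 7)(2 6 5)(3 8)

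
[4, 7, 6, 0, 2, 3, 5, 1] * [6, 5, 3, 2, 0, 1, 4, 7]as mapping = [0→0, 1→7, 2→4, 3→6, 4→3, 5→2, 6→1, 7→5]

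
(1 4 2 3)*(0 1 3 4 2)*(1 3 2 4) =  (0 3 2 1 4)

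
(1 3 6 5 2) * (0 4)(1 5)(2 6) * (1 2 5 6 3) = (0 4)(2 6)(3 5)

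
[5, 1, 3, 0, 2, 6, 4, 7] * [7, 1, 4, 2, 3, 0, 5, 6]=[0, 1, 2, 7, 4, 5, 3, 6]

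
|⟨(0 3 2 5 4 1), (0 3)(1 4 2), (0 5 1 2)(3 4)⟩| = 720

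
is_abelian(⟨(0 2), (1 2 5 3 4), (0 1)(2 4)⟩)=no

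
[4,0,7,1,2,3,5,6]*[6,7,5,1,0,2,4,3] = [0,6,3,7,5,1,2,4]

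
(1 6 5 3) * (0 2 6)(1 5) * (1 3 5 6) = (0 2 1)(3 6)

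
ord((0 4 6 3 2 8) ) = 6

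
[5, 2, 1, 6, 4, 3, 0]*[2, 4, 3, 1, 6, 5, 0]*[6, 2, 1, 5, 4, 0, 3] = [0, 5, 4, 6, 3, 2, 1]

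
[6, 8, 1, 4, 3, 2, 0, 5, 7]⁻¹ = [6, 2, 5, 4, 3, 7, 0, 8, 1]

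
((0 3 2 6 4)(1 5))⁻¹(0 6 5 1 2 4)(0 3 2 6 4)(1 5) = (0 3 4 1 5 6)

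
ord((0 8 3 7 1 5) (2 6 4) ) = 6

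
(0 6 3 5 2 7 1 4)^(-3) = (0 7 3 4 2 6 1 5)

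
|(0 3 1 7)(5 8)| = 4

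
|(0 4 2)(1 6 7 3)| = 12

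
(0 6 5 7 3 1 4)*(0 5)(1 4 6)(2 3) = (0 1 6)(2 3 4 5 7)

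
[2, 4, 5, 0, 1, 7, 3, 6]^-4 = [5, 1, 7, 2, 4, 6, 0, 3]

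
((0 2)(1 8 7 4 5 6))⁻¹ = (0 2)(1 6 5 4 7 8)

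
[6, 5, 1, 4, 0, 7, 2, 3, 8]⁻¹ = [4, 2, 6, 7, 3, 1, 0, 5, 8]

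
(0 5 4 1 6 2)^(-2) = (0 6 4)(1 5 2)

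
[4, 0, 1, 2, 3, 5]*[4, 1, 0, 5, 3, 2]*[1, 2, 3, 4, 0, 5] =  [4, 0, 2, 1, 5, 3]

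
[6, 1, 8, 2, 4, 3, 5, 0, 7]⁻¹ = [7, 1, 3, 5, 4, 6, 0, 8, 2]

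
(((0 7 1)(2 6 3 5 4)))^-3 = (2 3 4 6 5)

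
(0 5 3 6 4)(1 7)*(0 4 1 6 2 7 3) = (0 5)(1 3 2 7 6)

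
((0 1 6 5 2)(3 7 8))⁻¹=(0 2 5 6 1)(3 8 7)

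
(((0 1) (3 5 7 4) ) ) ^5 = (0 1) (3 5 7 4) 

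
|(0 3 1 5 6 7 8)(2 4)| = 14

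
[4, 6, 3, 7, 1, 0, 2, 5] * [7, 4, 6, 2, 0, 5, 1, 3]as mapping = [0→0, 1→1, 2→2, 3→3, 4→4, 5→7, 6→6, 7→5]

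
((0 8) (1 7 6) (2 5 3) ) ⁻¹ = (0 8) (1 6 7) (2 3 5) 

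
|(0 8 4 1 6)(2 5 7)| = 15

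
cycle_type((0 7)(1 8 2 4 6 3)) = 2.6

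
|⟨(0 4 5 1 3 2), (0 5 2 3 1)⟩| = 120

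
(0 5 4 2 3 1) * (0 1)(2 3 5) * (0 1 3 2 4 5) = (0 4 2)(1 3)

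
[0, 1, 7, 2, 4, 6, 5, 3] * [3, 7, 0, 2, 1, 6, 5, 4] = [3, 7, 4, 0, 1, 5, 6, 2]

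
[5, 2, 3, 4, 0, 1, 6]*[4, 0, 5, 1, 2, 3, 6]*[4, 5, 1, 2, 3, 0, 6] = [2, 0, 5, 1, 3, 4, 6]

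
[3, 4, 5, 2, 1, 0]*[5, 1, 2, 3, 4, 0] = [3, 4, 0, 2, 1, 5]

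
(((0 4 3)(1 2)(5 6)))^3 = (1 2)(5 6)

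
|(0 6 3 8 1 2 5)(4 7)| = 14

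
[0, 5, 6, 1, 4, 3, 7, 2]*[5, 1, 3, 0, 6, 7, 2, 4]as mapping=[0→5, 1→7, 2→2, 3→1, 4→6, 5→0, 6→4, 7→3]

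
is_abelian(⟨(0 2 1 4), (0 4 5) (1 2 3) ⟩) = no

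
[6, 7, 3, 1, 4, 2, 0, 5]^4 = [0, 3, 5, 2, 4, 7, 6, 1]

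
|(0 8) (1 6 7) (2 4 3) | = 6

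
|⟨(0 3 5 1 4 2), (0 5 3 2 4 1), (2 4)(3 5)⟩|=720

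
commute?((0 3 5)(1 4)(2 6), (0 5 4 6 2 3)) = no:(0 3 5)(1 4)(2 6) * (0 5 4 6 2 3) = (1 6 3 4), (0 5 4 6 2 3) * (0 3 5)(1 4)(2 6) = (1 4 2 5)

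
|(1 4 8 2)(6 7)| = 4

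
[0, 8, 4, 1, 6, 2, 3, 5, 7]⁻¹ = [0, 3, 5, 6, 2, 7, 4, 8, 1]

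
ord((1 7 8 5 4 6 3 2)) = 8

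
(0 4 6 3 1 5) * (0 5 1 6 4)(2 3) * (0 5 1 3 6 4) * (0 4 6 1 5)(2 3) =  (1 2)(3 6)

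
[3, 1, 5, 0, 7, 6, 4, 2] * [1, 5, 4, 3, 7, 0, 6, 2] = [3, 5, 0, 1, 2, 6, 7, 4] 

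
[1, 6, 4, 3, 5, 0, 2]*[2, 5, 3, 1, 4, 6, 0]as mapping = [0→5, 1→0, 2→4, 3→1, 4→6, 5→2, 6→3]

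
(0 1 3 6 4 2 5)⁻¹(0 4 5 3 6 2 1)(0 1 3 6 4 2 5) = (0 6 4 5 3 1 2)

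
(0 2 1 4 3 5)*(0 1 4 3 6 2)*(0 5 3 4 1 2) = (0 5 2 1 4 6)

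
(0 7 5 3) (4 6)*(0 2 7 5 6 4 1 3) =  (0 5) (1 3 2 7 6) 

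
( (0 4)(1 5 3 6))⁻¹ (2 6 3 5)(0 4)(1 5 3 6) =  (1 6 3 2)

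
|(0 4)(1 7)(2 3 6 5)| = 4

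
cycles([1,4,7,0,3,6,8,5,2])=(0 1 4 3)(2 7 5 6 8)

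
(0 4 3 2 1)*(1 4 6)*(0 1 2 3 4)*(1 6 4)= (0 4 1 6 2)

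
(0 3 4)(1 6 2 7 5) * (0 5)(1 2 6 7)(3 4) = (0 4 5 2 1 7)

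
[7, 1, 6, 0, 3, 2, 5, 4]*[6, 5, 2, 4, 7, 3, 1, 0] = [0, 5, 1, 6, 4, 2, 3, 7]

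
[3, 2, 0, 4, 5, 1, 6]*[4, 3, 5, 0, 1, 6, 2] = [0, 5, 4, 1, 6, 3, 2]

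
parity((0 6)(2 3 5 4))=even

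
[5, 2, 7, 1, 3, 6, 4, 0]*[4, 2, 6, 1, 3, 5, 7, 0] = [5, 6, 0, 2, 1, 7, 3, 4]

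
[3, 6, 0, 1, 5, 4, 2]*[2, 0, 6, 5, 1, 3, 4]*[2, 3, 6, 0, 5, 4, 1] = [4, 5, 6, 2, 0, 3, 1]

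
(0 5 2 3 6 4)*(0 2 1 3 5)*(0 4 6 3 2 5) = (0 4 5 1 2)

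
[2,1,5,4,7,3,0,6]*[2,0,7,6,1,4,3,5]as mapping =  [0→7,1→0,2→4,3→1,4→5,5→6,6→2,7→3]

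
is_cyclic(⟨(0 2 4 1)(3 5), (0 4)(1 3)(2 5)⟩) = no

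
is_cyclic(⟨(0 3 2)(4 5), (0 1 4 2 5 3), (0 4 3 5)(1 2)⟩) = no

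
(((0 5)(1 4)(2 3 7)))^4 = (2 3 7)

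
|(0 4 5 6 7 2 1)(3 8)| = 14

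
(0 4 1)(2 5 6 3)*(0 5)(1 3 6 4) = (0 1 5 4 3 2)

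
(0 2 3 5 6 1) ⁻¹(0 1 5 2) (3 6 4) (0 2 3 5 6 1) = (0 6 3 2) (1 4 5) 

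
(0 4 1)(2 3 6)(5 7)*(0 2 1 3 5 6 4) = (1 2 5 7 6)(3 4)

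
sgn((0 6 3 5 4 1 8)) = 1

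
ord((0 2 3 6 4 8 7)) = 7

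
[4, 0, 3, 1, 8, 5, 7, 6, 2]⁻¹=[1, 3, 8, 2, 0, 5, 7, 6, 4]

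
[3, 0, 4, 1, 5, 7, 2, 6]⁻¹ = [1, 3, 6, 0, 2, 4, 7, 5]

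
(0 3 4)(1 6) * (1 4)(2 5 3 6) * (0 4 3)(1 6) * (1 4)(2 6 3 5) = (0 4 1 6 5)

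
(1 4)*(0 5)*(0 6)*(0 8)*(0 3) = (0 5 6 8 3)(1 4)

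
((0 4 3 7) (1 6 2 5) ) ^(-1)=(0 7 3 4) (1 5 2 6) 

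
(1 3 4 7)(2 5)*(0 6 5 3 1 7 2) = (0 6 5)(2 3 4)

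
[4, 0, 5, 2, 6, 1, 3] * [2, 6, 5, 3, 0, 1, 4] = [0, 2, 1, 5, 4, 6, 3]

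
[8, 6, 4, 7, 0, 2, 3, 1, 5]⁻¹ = [4, 7, 5, 6, 2, 8, 1, 3, 0]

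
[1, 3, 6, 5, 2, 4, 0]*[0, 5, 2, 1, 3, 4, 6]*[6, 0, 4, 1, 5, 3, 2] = [3, 0, 2, 5, 4, 1, 6]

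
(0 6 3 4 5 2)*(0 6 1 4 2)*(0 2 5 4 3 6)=(0 1 3 5 2)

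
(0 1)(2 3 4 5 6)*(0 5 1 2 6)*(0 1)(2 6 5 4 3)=(0 6 5 1 4)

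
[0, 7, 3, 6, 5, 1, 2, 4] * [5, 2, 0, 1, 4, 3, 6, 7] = [5, 7, 1, 6, 3, 2, 0, 4]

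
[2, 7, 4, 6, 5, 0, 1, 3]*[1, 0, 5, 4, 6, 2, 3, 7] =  [5, 7, 6, 3, 2, 1, 0, 4]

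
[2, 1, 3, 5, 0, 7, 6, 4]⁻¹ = [4, 1, 0, 2, 7, 3, 6, 5]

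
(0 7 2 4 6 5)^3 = (0 4)(2 5)(6 7)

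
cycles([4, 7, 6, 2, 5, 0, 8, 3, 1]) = (0 4 5)(1 7 3 2 6 8)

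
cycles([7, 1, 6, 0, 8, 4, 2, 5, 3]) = (0 7 5 4 8 3)(2 6)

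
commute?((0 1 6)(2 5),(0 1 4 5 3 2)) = no:(0 1 6)(2 5) * (0 1 4 5 3 2) = (0 4 5)(1 6)(2 3),(0 1 4 5 3 2) * (0 1 6)(2 5) = (0 6)(1 4 2)(3 5)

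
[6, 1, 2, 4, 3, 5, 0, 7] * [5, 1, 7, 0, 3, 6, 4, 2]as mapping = [0→4, 1→1, 2→7, 3→3, 4→0, 5→6, 6→5, 7→2]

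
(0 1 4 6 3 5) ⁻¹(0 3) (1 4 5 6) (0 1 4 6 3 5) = (0 3 4 6) (1 5) 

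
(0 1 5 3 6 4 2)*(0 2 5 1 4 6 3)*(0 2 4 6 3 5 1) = (0 6 3 5 2 4 1)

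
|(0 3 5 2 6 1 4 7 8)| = 9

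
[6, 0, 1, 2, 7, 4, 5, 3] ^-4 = [7, 4, 5, 6, 1, 2, 3, 0] 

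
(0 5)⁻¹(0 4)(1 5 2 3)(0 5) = (0 2 3 1)(4 5)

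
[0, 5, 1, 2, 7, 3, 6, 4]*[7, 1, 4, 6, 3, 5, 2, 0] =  [7, 5, 1, 4, 0, 6, 2, 3]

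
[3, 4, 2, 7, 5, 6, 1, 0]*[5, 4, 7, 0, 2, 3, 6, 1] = [0, 2, 7, 1, 3, 6, 4, 5]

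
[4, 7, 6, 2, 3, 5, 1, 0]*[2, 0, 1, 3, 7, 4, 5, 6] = [7, 6, 5, 1, 3, 4, 0, 2]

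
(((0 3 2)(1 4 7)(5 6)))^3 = (5 6)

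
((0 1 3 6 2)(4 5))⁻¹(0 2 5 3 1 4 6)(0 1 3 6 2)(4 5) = (0 4 6 3 5 2 1)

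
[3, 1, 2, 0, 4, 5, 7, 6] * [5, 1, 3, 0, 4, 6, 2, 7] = [0, 1, 3, 5, 4, 6, 7, 2]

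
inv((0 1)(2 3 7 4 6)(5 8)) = (0 1)(2 6 4 7 3)(5 8)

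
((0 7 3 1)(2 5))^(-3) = (0 7 3 1)(2 5)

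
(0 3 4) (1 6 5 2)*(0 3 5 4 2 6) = (0 5 6 4 3 2 1) 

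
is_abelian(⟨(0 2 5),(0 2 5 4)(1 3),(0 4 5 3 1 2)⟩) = no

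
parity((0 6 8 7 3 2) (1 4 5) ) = odd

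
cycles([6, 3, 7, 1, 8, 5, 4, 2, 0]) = (0 6 4 8) (1 3) (2 7) 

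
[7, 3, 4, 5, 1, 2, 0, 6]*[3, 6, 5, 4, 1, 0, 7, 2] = [2, 4, 1, 0, 6, 5, 3, 7]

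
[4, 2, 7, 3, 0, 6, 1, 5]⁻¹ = [4, 6, 1, 3, 0, 7, 5, 2]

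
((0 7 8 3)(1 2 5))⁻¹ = (0 3 8 7)(1 5 2)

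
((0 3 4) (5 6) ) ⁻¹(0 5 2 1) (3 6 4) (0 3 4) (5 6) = (0 4 5) (1 3 6 2) 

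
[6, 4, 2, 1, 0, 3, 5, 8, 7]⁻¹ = [4, 3, 2, 5, 1, 6, 0, 8, 7]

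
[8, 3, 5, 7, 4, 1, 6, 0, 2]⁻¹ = [7, 5, 8, 1, 4, 2, 6, 3, 0]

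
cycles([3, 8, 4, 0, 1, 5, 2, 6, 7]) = (0 3) (1 8 7 6 2 4) 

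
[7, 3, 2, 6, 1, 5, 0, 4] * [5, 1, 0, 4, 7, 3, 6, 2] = [2, 4, 0, 6, 1, 3, 5, 7]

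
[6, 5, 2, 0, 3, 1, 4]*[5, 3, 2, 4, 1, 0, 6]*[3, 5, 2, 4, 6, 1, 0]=[0, 3, 2, 1, 6, 4, 5]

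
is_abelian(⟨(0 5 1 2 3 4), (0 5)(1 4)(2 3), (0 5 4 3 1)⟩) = no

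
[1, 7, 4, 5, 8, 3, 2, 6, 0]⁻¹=[8, 0, 6, 5, 2, 3, 7, 1, 4]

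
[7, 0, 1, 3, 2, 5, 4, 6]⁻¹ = [1, 2, 4, 3, 6, 5, 7, 0]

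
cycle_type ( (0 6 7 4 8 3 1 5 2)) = 9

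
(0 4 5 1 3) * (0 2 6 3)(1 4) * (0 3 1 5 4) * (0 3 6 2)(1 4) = (0 5 3)(1 6 4)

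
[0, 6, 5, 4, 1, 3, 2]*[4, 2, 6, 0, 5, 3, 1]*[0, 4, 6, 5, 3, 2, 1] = [3, 4, 5, 2, 6, 0, 1]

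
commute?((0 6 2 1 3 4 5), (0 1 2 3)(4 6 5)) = no:(0 6 2 1 3 4 5) * (0 1 2 3)(4 6 5) = (0 5 1)(3 6), (0 1 2 3)(4 6 5) * (0 6 2 1 3 4 5) = (0 3 6)(2 4)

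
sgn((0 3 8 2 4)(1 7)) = -1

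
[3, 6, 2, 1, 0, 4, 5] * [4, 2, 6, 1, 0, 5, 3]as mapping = [0→1, 1→3, 2→6, 3→2, 4→4, 5→0, 6→5]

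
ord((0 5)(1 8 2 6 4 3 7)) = 14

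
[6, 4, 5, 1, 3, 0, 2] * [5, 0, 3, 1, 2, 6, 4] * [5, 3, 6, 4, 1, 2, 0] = [1, 6, 0, 5, 3, 2, 4]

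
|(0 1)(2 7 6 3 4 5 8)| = 14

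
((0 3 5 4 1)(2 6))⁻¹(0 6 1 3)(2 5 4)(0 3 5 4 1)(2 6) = (0 5 3 2)(1 6 4)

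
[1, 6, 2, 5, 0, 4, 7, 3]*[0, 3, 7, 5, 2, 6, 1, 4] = [3, 1, 7, 6, 0, 2, 4, 5]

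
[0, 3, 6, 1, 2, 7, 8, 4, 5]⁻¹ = [0, 3, 4, 1, 7, 8, 2, 5, 6]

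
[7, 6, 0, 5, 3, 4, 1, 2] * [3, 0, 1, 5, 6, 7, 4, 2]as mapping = [0→2, 1→4, 2→3, 3→7, 4→5, 5→6, 6→0, 7→1]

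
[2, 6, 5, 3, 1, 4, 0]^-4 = [5, 0, 4, 3, 6, 1, 2]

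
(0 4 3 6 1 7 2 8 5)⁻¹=(0 5 8 2 7 1 6 3 4)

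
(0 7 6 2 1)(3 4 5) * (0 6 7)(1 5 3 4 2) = (1 6)(2 5 4 3)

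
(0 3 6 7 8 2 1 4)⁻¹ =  (0 4 1 2 8 7 6 3)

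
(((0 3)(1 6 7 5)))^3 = (0 3)(1 5 7 6)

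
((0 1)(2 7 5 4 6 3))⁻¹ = (0 1)(2 3 6 4 5 7)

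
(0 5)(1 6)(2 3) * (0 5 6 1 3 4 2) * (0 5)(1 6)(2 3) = (0 1 6 2 4 3 5)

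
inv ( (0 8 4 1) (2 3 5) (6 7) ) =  (0 1 4 8) (2 5 3) (6 7) 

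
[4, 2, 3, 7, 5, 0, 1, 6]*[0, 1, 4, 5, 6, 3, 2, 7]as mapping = [0→6, 1→4, 2→5, 3→7, 4→3, 5→0, 6→1, 7→2]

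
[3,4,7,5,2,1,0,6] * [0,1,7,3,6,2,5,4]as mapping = [0→3,1→6,2→4,3→2,4→7,5→1,6→0,7→5]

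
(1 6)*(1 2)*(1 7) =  (1 6 2 7)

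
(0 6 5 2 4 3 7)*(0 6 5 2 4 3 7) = (0 5 4 7 6 2 3) 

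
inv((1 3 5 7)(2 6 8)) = (1 7 5 3)(2 8 6)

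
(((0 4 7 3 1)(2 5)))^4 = (0 1 3 7 4)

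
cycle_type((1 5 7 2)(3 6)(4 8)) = 2^2.4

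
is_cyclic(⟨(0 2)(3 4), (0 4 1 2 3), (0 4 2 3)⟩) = no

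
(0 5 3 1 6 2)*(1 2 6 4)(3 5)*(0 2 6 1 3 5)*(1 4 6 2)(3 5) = (0 3 2 1 6 4 5)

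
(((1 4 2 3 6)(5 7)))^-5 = (5 7)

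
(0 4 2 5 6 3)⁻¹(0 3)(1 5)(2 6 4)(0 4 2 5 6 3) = (0 4)(1 6)(2 5 3)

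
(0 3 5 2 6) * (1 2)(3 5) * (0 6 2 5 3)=(0 3)(1 5)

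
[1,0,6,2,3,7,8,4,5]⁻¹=[1,0,3,4,7,8,2,5,6]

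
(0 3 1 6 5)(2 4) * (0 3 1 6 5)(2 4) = (0 1 5 3 6)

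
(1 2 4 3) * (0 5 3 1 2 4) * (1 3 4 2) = (0 5 4 3 1 2)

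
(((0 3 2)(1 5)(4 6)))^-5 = (0 3 2)(1 5)(4 6)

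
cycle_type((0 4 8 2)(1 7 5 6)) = 4^2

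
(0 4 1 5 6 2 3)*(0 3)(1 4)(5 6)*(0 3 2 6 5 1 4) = (0 4)(1 5)(2 3)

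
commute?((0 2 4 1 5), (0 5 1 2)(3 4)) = no:(0 2 4 1 5)*(0 5 1 2)(3 4) = (2 3 4), (0 5 1 2)(3 4)*(0 2 4 1 5) = (1 4 3)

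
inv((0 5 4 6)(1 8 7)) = (0 6 4 5)(1 7 8)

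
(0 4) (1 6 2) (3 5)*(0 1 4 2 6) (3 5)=(0 2 4 1) 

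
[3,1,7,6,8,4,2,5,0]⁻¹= [8,1,6,0,5,7,3,2,4]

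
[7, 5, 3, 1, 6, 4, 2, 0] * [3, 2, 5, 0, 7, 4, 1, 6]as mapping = [0→6, 1→4, 2→0, 3→2, 4→1, 5→7, 6→5, 7→3]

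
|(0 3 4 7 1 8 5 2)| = 8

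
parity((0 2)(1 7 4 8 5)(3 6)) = even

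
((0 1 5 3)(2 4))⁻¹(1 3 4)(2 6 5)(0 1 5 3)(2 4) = (0 2 5)(3 4 6)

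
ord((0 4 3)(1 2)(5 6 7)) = 6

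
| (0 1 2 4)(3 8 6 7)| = 4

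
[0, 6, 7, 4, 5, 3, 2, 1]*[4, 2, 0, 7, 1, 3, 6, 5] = [4, 6, 5, 1, 3, 7, 0, 2]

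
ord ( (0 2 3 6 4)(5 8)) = 10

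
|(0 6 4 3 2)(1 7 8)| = 15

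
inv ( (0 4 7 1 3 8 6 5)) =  (0 5 6 8 3 1 7 4)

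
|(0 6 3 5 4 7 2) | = 7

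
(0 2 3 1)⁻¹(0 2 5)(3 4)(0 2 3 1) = (1 4)(2 3 5)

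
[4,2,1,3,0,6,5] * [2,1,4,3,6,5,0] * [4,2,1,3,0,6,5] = [5,0,2,3,1,4,6]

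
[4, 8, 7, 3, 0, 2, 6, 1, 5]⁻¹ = [4, 7, 5, 3, 0, 8, 6, 2, 1]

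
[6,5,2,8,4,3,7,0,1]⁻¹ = [7,8,2,5,4,1,0,6,3]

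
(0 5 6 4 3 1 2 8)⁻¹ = (0 8 2 1 3 4 6 5)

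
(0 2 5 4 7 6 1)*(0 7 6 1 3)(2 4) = (0 4 6 3)(1 7)(2 5)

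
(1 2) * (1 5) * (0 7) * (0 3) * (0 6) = (0 7 3 6)(1 2 5)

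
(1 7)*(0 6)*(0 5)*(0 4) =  (0 6 5 4) (1 7) 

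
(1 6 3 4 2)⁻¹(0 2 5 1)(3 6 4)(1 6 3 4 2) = (0 1 5 6)(2 4 3)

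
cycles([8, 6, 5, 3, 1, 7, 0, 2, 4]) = (0 8 4 1 6)(2 5 7)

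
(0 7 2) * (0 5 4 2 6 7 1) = (0 1)(2 5 4)(6 7)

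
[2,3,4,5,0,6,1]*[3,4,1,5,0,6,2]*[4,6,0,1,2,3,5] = [6,3,4,5,1,0,2]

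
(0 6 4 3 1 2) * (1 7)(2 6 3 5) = (0 3 7 1 6 4 5 2)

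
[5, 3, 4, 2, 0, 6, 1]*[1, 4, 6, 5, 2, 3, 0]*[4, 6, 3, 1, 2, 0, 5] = [1, 0, 3, 5, 6, 4, 2]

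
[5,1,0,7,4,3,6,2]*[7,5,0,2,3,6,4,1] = [6,5,7,1,3,2,4,0]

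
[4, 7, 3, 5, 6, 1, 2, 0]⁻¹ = [7, 5, 6, 2, 0, 3, 4, 1]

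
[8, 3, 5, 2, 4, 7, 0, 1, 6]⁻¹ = [6, 7, 3, 1, 4, 2, 8, 5, 0]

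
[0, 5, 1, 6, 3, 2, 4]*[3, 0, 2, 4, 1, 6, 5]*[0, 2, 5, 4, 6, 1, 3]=[4, 3, 0, 1, 6, 5, 2]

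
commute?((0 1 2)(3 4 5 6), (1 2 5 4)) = no:(0 1 2)(3 4 5 6) * (1 2 5 4) = (0 2)(1 5 6 3), (1 2 5 4) * (0 1 2)(3 4 5 6) = (0 1)(2 6 3 4)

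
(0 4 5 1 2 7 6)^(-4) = (0 1 6 5 7 4 2)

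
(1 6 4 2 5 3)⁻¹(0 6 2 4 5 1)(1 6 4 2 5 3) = (0 4 5 2 3 6)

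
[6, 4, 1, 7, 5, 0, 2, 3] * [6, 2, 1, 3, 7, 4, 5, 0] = [5, 7, 2, 0, 4, 6, 1, 3] 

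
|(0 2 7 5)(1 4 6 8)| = 4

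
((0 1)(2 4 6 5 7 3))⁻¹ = (0 1)(2 3 7 5 6 4)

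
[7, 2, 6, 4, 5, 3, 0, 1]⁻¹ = [6, 7, 1, 5, 3, 4, 2, 0]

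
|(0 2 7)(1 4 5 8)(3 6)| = 12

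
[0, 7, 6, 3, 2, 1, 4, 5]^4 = [0, 7, 6, 3, 2, 1, 4, 5]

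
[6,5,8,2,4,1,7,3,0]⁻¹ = [8,5,3,7,4,1,0,6,2]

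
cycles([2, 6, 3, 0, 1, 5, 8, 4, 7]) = (0 2 3) (1 6 8 7 4) 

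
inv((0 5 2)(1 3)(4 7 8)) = (0 2 5)(1 3)(4 8 7)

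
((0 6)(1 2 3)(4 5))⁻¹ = (0 6)(1 3 2)(4 5)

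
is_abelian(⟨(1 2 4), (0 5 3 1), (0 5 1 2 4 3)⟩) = no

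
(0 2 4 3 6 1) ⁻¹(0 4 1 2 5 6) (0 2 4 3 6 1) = (0 4 5 1 2 3) 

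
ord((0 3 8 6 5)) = 5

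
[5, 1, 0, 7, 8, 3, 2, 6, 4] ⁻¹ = [2, 1, 6, 5, 8, 0, 7, 3, 4] 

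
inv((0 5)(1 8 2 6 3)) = (0 5)(1 3 6 2 8)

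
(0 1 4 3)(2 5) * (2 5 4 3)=(0 1 3)(2 4)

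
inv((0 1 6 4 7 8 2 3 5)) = (0 5 3 2 8 7 4 6 1)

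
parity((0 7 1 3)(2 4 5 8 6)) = odd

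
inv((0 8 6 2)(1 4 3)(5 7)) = (0 2 6 8)(1 3 4)(5 7)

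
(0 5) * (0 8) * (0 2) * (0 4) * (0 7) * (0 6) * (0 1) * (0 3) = (0 5 8 2 4 7 6 1 3)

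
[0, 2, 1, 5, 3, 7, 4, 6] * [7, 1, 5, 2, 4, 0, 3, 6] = [7, 5, 1, 0, 2, 6, 4, 3]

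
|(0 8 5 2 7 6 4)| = 7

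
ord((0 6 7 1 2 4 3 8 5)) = 9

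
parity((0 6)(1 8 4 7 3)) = odd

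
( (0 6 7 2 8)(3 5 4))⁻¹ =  (0 8 2 7 6)(3 4 5)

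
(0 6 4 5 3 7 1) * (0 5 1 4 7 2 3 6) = (1 5 6 7 4)(2 3)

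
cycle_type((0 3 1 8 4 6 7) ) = 7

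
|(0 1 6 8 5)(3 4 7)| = 15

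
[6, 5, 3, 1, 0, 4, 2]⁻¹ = [4, 3, 6, 2, 5, 1, 0]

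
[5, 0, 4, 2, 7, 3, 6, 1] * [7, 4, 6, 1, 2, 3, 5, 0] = [3, 7, 2, 6, 0, 1, 5, 4]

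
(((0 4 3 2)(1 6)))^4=()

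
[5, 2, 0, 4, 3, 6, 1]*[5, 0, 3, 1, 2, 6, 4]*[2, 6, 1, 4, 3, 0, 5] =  [5, 4, 0, 1, 6, 3, 2]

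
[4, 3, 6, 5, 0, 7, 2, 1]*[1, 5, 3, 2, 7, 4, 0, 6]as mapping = [0→7, 1→2, 2→0, 3→4, 4→1, 5→6, 6→3, 7→5]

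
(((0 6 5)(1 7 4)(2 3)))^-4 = (0 5 6)(1 4 7)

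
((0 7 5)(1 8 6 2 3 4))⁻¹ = (0 5 7)(1 4 3 2 6 8)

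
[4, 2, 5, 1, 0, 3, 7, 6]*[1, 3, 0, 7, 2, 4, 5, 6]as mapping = [0→2, 1→0, 2→4, 3→3, 4→1, 5→7, 6→6, 7→5]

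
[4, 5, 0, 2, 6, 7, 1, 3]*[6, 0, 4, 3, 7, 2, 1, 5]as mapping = [0→7, 1→2, 2→6, 3→4, 4→1, 5→5, 6→0, 7→3]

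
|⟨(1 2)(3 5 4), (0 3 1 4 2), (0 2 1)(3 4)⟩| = 720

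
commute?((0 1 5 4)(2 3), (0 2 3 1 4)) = no:(0 1 5 4)(2 3) * (0 2 3 1 4) = (0 4 2 1 5), (0 2 3 1 4) * (0 1 5 4)(2 3) = (0 3 5 4 1)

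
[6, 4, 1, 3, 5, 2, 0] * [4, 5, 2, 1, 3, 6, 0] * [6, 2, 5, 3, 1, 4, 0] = [6, 3, 4, 2, 0, 5, 1]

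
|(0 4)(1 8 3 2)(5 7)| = 4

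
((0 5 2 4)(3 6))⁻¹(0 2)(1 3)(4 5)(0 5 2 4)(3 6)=(0 2)(1 6)(4 5)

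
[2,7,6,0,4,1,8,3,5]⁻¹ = [3,5,0,7,4,8,2,1,6]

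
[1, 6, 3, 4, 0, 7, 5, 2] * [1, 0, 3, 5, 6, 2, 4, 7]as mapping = [0→0, 1→4, 2→5, 3→6, 4→1, 5→7, 6→2, 7→3]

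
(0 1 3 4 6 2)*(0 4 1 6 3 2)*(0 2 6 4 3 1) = (0 4 1 6 2 3)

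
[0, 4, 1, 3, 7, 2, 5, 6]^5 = [0, 2, 5, 3, 1, 6, 7, 4]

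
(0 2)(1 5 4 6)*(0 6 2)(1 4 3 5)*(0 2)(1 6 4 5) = (0 2 4)(1 6 5 3)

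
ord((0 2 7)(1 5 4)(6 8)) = 6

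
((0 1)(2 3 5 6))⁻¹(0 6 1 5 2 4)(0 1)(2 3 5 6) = (0 6 3 4 1 2)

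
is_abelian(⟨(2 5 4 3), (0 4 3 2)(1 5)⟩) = no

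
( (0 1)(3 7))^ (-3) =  (0 1)(3 7)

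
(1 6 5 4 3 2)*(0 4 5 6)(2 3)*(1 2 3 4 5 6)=(0 5 6 1)(3 4)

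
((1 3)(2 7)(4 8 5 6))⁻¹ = (1 3)(2 7)(4 6 5 8)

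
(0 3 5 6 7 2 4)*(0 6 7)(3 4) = (0 4 6)(2 3 5 7)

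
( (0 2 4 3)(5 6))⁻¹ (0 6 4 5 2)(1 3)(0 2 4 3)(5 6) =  (0 1)(2 5 3 6 4)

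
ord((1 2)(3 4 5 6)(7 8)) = 4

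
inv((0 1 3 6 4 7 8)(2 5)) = (0 8 7 4 6 3 1)(2 5)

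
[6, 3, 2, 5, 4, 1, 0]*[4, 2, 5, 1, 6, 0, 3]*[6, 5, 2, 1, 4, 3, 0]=[1, 5, 3, 6, 0, 2, 4]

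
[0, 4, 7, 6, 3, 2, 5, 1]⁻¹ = [0, 7, 5, 4, 1, 6, 3, 2]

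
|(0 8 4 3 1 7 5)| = 7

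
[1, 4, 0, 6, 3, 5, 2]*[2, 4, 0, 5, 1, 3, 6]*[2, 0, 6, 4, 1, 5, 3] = [1, 0, 6, 3, 5, 4, 2] 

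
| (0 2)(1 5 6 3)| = 4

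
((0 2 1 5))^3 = (0 5 1 2)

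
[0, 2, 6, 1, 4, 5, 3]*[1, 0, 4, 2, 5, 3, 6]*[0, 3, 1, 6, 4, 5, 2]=[3, 4, 2, 0, 5, 6, 1]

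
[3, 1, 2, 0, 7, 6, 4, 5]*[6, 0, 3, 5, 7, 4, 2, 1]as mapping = [0→5, 1→0, 2→3, 3→6, 4→1, 5→2, 6→7, 7→4]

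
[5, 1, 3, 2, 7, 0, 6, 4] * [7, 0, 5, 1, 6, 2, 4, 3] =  [2, 0, 1, 5, 3, 7, 4, 6]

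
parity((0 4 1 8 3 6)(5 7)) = even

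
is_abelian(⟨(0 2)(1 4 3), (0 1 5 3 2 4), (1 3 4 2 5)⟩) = no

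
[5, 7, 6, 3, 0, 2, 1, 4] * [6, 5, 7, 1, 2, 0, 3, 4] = [0, 4, 3, 1, 6, 7, 5, 2]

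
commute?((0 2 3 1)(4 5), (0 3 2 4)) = no:(0 2 3 1)(4 5)*(0 3 2 4) = (0 4 5)(1 3), (0 3 2 4)*(0 2 3 1)(4 5) = (0 1)(2 5 4)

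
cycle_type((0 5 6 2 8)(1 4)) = 2.5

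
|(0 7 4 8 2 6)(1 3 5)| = 6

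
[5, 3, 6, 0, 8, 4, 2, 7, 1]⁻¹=[3, 8, 6, 1, 5, 0, 2, 7, 4]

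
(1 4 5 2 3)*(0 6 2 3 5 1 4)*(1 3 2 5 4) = (0 6 5 2 4 3 1)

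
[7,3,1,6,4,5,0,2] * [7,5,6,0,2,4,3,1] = [1,0,5,3,2,4,7,6] 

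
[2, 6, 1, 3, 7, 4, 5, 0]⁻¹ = [7, 2, 0, 3, 5, 6, 1, 4]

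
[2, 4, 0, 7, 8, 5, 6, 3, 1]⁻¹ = [2, 8, 0, 7, 1, 5, 6, 3, 4]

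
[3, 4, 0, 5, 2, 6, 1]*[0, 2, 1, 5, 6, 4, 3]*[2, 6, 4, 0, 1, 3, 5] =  [3, 5, 2, 1, 6, 0, 4]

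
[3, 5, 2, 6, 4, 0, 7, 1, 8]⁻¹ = [5, 7, 2, 0, 4, 1, 3, 6, 8]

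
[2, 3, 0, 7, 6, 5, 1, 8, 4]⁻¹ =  [2, 6, 0, 1, 8, 5, 4, 3, 7]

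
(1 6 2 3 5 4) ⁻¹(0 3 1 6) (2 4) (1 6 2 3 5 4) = (0 5 6 2) (1 3) 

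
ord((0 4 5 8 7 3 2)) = 7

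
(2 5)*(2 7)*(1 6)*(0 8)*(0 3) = (0 8 3) (1 6) (2 5 7) 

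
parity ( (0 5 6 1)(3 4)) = even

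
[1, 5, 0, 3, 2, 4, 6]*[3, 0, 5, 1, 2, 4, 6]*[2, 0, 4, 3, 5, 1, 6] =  [2, 5, 3, 0, 1, 4, 6]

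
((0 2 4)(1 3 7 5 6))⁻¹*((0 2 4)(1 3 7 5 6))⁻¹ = (0 2 4)(1 5 3 6 7)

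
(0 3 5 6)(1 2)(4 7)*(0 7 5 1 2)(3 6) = (0 6 7 4 5 3 1)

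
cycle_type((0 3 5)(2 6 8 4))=3.4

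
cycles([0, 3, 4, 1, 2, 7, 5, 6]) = (1 3)(2 4)(5 7 6)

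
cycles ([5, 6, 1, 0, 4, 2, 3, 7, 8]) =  (0 5 2 1 6 3)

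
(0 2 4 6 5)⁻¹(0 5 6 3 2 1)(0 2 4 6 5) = (0 5 3 4 1 2)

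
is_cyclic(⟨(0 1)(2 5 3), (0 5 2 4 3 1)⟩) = no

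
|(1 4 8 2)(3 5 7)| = 12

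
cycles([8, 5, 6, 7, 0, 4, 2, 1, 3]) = (0 8 3 7 1 5 4)(2 6)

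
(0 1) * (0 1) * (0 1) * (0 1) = ()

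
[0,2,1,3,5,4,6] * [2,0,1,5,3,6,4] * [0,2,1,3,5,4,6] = [1,2,0,4,6,3,5]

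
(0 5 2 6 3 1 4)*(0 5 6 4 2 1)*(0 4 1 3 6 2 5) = (0 2 1 5 3 4)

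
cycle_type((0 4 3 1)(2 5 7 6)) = 4^2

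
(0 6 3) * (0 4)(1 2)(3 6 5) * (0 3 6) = (0 5 6)(1 2)(3 4)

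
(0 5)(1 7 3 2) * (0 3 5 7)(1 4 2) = (0 7 5 3 1)(2 4)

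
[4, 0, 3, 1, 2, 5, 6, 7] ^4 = [1, 3, 4, 2, 0, 5, 6, 7] 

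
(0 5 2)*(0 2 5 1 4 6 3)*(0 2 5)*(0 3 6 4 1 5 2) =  (0 5 3)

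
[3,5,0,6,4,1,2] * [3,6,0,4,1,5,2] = [4,5,3,2,1,6,0]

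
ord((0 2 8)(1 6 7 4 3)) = 15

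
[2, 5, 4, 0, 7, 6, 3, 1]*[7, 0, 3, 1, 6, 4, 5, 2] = [3, 4, 6, 7, 2, 5, 1, 0]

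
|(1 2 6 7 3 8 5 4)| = 8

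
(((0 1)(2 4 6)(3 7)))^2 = (2 6 4)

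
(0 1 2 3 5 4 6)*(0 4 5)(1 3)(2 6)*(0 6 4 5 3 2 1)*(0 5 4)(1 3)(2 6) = (0 6 4 3 2 5 1)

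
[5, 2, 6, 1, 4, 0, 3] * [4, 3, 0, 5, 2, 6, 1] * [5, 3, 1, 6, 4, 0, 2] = [2, 5, 3, 6, 1, 4, 0]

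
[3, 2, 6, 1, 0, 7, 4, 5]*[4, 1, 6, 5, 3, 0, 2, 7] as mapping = [0→5, 1→6, 2→2, 3→1, 4→4, 5→7, 6→3, 7→0] 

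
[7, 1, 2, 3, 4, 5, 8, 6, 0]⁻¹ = [8, 1, 2, 3, 4, 5, 7, 0, 6]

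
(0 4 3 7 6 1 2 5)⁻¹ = (0 5 2 1 6 7 3 4)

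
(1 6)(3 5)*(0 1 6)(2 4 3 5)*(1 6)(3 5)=(0 6 1)(2 4 5 3)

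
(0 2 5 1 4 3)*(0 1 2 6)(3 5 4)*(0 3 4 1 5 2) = (0 6 3 5)(1 4 2)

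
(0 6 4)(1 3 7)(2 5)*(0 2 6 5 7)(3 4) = (0 5 6 3)(1 4 2 7)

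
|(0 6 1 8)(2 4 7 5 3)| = 20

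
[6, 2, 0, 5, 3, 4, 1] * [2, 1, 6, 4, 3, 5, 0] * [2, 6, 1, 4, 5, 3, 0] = [2, 0, 1, 3, 5, 4, 6]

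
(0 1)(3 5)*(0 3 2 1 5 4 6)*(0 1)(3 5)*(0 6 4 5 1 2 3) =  (2 6)(3 5)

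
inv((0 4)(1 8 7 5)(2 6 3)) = (0 4)(1 5 7 8)(2 3 6)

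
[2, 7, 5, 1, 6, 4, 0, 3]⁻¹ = [6, 3, 0, 7, 5, 2, 4, 1]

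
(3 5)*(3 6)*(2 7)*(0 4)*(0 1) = (0 4 1)(2 7)(3 5 6)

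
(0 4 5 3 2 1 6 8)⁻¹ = (0 8 6 1 2 3 5 4)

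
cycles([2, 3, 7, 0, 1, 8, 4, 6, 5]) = (0 2 7 6 4 1 3)(5 8)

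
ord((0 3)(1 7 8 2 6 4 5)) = 14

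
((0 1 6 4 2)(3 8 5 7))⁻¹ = (0 2 4 6 1)(3 7 5 8)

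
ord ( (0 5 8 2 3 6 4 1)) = 8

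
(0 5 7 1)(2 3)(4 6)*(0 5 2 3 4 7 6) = (0 2 4)(1 5 6 7)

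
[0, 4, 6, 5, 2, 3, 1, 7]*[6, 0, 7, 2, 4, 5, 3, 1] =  [6, 4, 3, 5, 7, 2, 0, 1]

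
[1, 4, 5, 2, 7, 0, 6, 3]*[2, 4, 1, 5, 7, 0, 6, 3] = [4, 7, 0, 1, 3, 2, 6, 5] 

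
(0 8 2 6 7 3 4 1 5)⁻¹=(0 5 1 4 3 7 6 2 8)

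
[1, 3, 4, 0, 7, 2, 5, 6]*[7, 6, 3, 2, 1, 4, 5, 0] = [6, 2, 1, 7, 0, 3, 4, 5]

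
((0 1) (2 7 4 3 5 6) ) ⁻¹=(0 1) (2 6 5 3 4 7) 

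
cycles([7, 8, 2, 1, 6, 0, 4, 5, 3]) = (0 7 5) (1 8 3) (4 6) 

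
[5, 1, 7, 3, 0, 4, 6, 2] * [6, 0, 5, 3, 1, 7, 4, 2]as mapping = [0→7, 1→0, 2→2, 3→3, 4→6, 5→1, 6→4, 7→5]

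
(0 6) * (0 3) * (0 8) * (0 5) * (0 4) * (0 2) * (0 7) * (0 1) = (0 6 3 8 5 4 2 7 1)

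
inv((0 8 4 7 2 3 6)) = (0 6 3 2 7 4 8)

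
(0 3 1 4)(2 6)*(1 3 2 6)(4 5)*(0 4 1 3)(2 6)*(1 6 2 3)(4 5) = (0 2 1 4 5 6 3)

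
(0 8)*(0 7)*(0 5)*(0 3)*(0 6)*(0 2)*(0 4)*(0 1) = (0 8 7 5 3 6 2 4 1)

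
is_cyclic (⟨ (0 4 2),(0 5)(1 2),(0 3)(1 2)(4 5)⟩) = no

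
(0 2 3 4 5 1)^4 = (0 5 3)(1 4 2)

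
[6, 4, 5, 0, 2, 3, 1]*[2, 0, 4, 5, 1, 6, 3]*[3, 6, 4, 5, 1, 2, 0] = [5, 6, 0, 4, 1, 2, 3]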